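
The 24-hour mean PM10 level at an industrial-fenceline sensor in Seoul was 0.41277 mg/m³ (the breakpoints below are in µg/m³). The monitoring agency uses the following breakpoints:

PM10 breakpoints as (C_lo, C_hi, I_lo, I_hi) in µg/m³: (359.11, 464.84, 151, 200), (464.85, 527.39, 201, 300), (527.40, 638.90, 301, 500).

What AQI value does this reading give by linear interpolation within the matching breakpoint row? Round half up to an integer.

Convert: 0.41277 mg/m³ = 412.77 µg/m³.
PM10: 412.77 lies in 359.11–464.84, so I_lo=151, I_hi=200, C_lo=359.11, C_hi=464.84.
(200−151)/(464.84−359.11) × (412.77−359.11) + 151 = 49/105.73 × 53.66 + 151 ≈ 175.87 → 176.
AQI 176 falls in the Unhealthy category.

176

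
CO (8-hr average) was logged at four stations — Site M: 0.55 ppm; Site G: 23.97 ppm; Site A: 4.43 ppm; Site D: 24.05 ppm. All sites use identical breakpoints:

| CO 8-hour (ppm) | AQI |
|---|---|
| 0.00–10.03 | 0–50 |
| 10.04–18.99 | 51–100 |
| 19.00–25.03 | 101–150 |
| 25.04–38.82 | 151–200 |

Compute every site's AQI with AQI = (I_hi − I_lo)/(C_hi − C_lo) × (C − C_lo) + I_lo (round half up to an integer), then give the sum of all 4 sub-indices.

Site M: 0.55 ∈ [0.00, 10.03] ↔ index [0, 50].
0 + (0.55−0.00)·(50−0)/(10.03−0.00) = 0 + 0.55·50/10.03 ≈ 2.74, so AQI = 3.
Site G: row 19.00–25.03 (AQI 101–150). (150−101)·(23.97−19.00)/(25.03−19.00) + 101 = 49·4.97/6.03 + 101 ≈ 141.39 → 141.
Site A 4.43: bracket 0.00–10.03 → index 0–50; slope 50/10.03, offset 4.43.
AQI = 0 + 50/10.03·4.43 ≈ 22.08 ⇒ 22.
Site D: 24.05 ∈ [19.00, 25.03] ↔ index [101, 150].
101 + (24.05−19.00)·(150−101)/(25.03−19.00) = 101 + 5.05·49/6.03 ≈ 142.04, so AQI = 142.
AQIs: Site M=3, Site G=141, Site A=22, Site D=142. Sum = 3 + 141 + 22 + 142 = 308.

308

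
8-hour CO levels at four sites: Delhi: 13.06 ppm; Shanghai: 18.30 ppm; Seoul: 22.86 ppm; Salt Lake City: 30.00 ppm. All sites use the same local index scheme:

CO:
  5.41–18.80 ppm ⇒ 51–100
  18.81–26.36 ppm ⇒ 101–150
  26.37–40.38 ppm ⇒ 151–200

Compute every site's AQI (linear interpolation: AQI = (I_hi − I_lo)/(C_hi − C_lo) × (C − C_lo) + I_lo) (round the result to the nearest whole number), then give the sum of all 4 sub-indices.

Delhi: 13.06 ∈ [5.41, 18.80] ↔ index [51, 100].
51 + (13.06−5.41)·(100−51)/(18.80−5.41) = 51 + 7.65·49/13.39 ≈ 78.99, so AQI = 79.
Shanghai: 18.30 lies in 5.41–18.80, so I_lo=51, I_hi=100, C_lo=5.41, C_hi=18.80.
(100−51)/(18.80−5.41) × (18.30−5.41) + 51 = 49/13.39 × 12.89 + 51 ≈ 98.17 → 98.
Seoul 22.86: bracket 18.81–26.36 → index 101–150; slope 49/7.55, offset 4.05.
AQI = 101 + 49/7.55·4.05 ≈ 127.28 ⇒ 127.
Salt Lake City: 30.00 ∈ [26.37, 40.38] ↔ index [151, 200].
151 + (30.00−26.37)·(200−151)/(40.38−26.37) = 151 + 3.63·49/14.01 ≈ 163.70, so AQI = 164.
AQIs: Delhi=79, Shanghai=98, Seoul=127, Salt Lake City=164. Sum = 79 + 98 + 127 + 164 = 468.

468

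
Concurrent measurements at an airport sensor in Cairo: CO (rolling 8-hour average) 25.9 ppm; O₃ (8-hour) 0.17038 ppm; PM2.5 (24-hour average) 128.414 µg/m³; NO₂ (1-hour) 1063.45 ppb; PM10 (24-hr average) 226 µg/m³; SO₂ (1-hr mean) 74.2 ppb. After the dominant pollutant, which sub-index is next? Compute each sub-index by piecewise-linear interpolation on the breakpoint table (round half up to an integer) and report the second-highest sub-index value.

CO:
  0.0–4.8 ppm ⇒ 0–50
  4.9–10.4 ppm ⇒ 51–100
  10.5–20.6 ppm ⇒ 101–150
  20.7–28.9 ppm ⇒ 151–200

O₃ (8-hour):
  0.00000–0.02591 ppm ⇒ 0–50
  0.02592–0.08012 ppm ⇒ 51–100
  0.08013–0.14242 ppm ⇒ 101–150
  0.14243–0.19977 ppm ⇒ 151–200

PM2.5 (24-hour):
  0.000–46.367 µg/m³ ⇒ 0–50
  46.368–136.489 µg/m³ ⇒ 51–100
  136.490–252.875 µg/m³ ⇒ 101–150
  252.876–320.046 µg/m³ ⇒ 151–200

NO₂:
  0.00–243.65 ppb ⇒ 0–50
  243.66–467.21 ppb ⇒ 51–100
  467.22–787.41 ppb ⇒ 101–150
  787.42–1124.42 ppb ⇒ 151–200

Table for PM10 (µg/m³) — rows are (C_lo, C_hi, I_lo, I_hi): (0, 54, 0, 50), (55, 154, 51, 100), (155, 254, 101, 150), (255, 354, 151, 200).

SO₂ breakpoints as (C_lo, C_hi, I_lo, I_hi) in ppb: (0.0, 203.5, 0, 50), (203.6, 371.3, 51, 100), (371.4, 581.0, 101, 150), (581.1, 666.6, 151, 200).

CO: 25.9 lies in 20.7–28.9, so I_lo=151, I_hi=200, C_lo=20.7, C_hi=28.9.
(200−151)/(28.9−20.7) × (25.9−20.7) + 151 = 49/8.2 × 5.2 + 151 ≈ 182.07 → 182.
O₃: row 0.14243–0.19977 (AQI 151–200). (200−151)·(0.17038−0.14243)/(0.19977−0.14243) + 151 = 49·0.02795/0.05734 + 151 ≈ 174.88 → 175.
PM2.5 128.414: bracket 46.368–136.489 → index 51–100; slope 49/90.121, offset 82.046.
AQI = 51 + 49/90.121·82.046 ≈ 95.61 ⇒ 96.
NO₂: row 787.42–1124.42 (AQI 151–200). (200−151)·(1063.45−787.42)/(1124.42−787.42) + 151 = 49·276.03/337.00 + 151 ≈ 191.13 → 191.
PM10: row 155–254 (AQI 101–150). (150−101)·(226−155)/(254−155) + 101 = 49·71/99 + 101 ≈ 136.14 → 136.
SO₂: 74.2 lies in 0.0–203.5, so I_lo=0, I_hi=50, C_lo=0.0, C_hi=203.5.
(50−0)/(203.5−0.0) × (74.2−0.0) + 0 = 50/203.5 × 74.2 + 0 ≈ 18.23 → 18.
Sub-indices: CO→182, O₃→175, PM2.5→96, NO₂→191, PM10→136, SO₂→18. Ranked high→low: 191, 182, 175, 136, 96, 18. Second-highest sub-index = 182.

182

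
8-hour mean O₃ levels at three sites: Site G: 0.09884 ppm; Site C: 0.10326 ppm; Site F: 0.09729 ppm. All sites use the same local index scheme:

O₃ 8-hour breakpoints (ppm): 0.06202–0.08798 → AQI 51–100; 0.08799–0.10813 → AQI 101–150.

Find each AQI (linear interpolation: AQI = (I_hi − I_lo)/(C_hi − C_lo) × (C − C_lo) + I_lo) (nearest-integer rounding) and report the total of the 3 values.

389

Site G: row 0.08799–0.10813 (AQI 101–150). (150−101)·(0.09884−0.08799)/(0.10813−0.08799) + 101 = 49·0.01085/0.02014 + 101 ≈ 127.40 → 127.
Site C 0.10326: bracket 0.08799–0.10813 → index 101–150; slope 49/0.02014, offset 0.01527.
AQI = 101 + 49/0.02014·0.01527 ≈ 138.15 ⇒ 138.
Site F 0.09729: bracket 0.08799–0.10813 → index 101–150; slope 49/0.02014, offset 0.00930.
AQI = 101 + 49/0.02014·0.00930 ≈ 123.63 ⇒ 124.
AQIs: Site G=127, Site C=138, Site F=124. Sum = 127 + 138 + 124 = 389.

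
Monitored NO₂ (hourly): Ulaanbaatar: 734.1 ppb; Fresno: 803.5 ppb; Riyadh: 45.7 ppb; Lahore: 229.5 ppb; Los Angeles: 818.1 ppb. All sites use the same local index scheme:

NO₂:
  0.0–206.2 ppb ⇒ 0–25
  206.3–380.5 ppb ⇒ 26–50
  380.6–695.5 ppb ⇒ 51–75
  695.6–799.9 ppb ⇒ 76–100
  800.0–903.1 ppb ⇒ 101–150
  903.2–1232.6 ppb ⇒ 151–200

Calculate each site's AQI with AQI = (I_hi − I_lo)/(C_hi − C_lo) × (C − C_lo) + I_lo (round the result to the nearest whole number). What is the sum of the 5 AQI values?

333

Ulaanbaatar 734.1: bracket 695.6–799.9 → index 76–100; slope 24/104.3, offset 38.5.
AQI = 76 + 24/104.3·38.5 ≈ 84.86 ⇒ 85.
Fresno: 803.5 ∈ [800.0, 903.1] ↔ index [101, 150].
101 + (803.5−800.0)·(150−101)/(903.1−800.0) = 101 + 3.5·49/103.1 ≈ 102.66, so AQI = 103.
Riyadh 45.7: bracket 0.0–206.2 → index 0–25; slope 25/206.2, offset 45.7.
AQI = 0 + 25/206.2·45.7 ≈ 5.54 ⇒ 6.
Lahore: 229.5 ∈ [206.3, 380.5] ↔ index [26, 50].
26 + (229.5−206.3)·(50−26)/(380.5−206.3) = 26 + 23.2·24/174.2 ≈ 29.20, so AQI = 29.
Los Angeles: row 800.0–903.1 (AQI 101–150). (150−101)·(818.1−800.0)/(903.1−800.0) + 101 = 49·18.1/103.1 + 101 ≈ 109.60 → 110.
AQIs: Ulaanbaatar=85, Fresno=103, Riyadh=6, Lahore=29, Los Angeles=110. Sum = 85 + 103 + 6 + 29 + 110 = 333.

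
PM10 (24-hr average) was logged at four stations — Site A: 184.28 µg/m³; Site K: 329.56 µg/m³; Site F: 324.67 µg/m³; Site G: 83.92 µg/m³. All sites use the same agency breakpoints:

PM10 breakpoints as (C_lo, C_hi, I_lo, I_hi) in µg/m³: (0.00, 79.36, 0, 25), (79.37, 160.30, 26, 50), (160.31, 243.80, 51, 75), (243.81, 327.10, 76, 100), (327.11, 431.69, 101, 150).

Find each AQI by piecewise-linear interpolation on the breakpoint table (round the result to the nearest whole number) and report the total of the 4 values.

Site A: 184.28 lies in 160.31–243.80, so I_lo=51, I_hi=75, C_lo=160.31, C_hi=243.80.
(75−51)/(243.80−160.31) × (184.28−160.31) + 51 = 24/83.49 × 23.97 + 51 ≈ 57.89 → 58.
Site K: 329.56 ∈ [327.11, 431.69] ↔ index [101, 150].
101 + (329.56−327.11)·(150−101)/(431.69−327.11) = 101 + 2.45·49/104.58 ≈ 102.15, so AQI = 102.
Site F 324.67: bracket 243.81–327.10 → index 76–100; slope 24/83.29, offset 80.86.
AQI = 76 + 24/83.29·80.86 ≈ 99.30 ⇒ 99.
Site G: 83.92 lies in 79.37–160.30, so I_lo=26, I_hi=50, C_lo=79.37, C_hi=160.30.
(50−26)/(160.30−79.37) × (83.92−79.37) + 26 = 24/80.93 × 4.55 + 26 ≈ 27.35 → 27.
AQIs: Site A=58, Site K=102, Site F=99, Site G=27. Sum = 58 + 102 + 99 + 27 = 286.

286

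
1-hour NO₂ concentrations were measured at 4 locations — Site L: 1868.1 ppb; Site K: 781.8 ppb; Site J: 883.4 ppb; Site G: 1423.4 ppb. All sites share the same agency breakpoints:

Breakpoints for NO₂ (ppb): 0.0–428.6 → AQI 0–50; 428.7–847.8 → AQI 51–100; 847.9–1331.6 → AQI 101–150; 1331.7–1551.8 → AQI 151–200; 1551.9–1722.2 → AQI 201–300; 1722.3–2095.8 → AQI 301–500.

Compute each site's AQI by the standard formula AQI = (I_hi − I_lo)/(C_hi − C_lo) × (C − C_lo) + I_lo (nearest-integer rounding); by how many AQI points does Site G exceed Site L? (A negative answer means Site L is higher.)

-208

Site L: 1868.1 ∈ [1722.3, 2095.8] ↔ index [301, 500].
301 + (1868.1−1722.3)·(500−301)/(2095.8−1722.3) = 301 + 145.8·199/373.5 ≈ 378.68, so AQI = 379.
Site K: 781.8 lies in 428.7–847.8, so I_lo=51, I_hi=100, C_lo=428.7, C_hi=847.8.
(100−51)/(847.8−428.7) × (781.8−428.7) + 51 = 49/419.1 × 353.1 + 51 ≈ 92.28 → 92.
Site J: row 847.9–1331.6 (AQI 101–150). (150−101)·(883.4−847.9)/(1331.6−847.9) + 101 = 49·35.5/483.7 + 101 ≈ 104.60 → 105.
Site G: 1423.4 ∈ [1331.7, 1551.8] ↔ index [151, 200].
151 + (1423.4−1331.7)·(200−151)/(1551.8−1331.7) = 151 + 91.7·49/220.1 ≈ 171.41, so AQI = 171.
AQIs: Site L=379, Site K=92, Site J=105, Site G=171. Site G (171) − Site L (379) = -208.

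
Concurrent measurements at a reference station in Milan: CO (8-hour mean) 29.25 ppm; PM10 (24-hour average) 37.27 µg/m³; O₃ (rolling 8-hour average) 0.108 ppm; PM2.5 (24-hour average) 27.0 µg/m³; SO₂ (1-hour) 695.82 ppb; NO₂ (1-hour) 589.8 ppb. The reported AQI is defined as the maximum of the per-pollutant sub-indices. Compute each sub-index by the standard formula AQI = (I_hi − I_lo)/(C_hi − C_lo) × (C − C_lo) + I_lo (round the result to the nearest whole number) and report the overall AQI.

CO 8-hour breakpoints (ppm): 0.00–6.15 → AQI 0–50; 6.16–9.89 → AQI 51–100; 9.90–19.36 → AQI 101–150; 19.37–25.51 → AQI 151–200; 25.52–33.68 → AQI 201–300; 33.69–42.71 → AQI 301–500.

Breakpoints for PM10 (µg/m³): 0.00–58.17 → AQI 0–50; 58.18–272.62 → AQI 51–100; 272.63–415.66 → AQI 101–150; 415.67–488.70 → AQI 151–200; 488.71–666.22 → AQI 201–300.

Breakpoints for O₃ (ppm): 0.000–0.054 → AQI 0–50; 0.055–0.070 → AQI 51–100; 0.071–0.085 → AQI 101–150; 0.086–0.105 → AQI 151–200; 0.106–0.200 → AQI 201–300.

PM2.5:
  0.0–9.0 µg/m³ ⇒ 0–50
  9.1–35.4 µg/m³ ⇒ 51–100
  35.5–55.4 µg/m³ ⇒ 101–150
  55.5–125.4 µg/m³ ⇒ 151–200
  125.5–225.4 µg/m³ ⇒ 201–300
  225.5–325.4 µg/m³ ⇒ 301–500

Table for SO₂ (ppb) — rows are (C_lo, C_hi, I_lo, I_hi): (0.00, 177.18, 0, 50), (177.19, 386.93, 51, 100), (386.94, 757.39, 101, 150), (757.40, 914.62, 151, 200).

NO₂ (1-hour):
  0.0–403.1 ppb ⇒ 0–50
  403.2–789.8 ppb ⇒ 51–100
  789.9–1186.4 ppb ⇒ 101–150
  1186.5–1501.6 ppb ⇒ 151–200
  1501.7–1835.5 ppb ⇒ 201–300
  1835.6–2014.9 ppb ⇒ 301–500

CO 29.25: bracket 25.52–33.68 → index 201–300; slope 99/8.16, offset 3.73.
AQI = 201 + 99/8.16·3.73 ≈ 246.25 ⇒ 246.
PM10: 37.27 lies in 0.00–58.17, so I_lo=0, I_hi=50, C_lo=0.00, C_hi=58.17.
(50−0)/(58.17−0.00) × (37.27−0.00) + 0 = 50/58.17 × 37.27 + 0 ≈ 32.04 → 32.
O₃: 0.108 ∈ [0.106, 0.200] ↔ index [201, 300].
201 + (0.108−0.106)·(300−201)/(0.200−0.106) = 201 + 0.002·99/0.094 ≈ 203.11, so AQI = 203.
PM2.5: 27.0 ∈ [9.1, 35.4] ↔ index [51, 100].
51 + (27.0−9.1)·(100−51)/(35.4−9.1) = 51 + 17.9·49/26.3 ≈ 84.35, so AQI = 84.
SO₂ 695.82: bracket 386.94–757.39 → index 101–150; slope 49/370.45, offset 308.88.
AQI = 101 + 49/370.45·308.88 ≈ 141.86 ⇒ 142.
NO₂: 589.8 ∈ [403.2, 789.8] ↔ index [51, 100].
51 + (589.8−403.2)·(100−51)/(789.8−403.2) = 51 + 186.6·49/386.6 ≈ 74.65, so AQI = 75.
Sub-indices: CO→246, PM10→32, O₃→203, PM2.5→84, SO₂→142, NO₂→75. Overall AQI = max = 246; dominant pollutant is CO.

246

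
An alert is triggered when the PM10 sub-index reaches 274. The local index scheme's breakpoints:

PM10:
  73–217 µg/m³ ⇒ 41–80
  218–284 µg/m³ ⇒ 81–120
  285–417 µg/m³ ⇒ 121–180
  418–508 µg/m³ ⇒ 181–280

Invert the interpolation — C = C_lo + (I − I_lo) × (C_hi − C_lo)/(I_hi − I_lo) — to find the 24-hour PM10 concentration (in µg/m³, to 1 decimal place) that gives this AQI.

AQI 274 lies in the 181–280 band, which corresponds to 418–508 µg/m³.
C = 418 + (274−181)×(508−418)/(280−181) = 418 + 93×90/99 ≈ 502.545 µg/m³ → 502.5 µg/m³ to 1 dp.

502.5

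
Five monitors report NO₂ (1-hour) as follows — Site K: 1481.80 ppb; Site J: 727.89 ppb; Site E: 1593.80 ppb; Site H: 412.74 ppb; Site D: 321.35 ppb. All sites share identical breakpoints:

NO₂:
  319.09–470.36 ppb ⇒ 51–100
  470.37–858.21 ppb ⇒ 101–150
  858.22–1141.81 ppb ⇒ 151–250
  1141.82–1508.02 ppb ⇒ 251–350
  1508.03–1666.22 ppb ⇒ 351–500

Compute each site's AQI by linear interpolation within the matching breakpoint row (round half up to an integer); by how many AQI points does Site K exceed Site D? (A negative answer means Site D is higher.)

291

Site K: 1481.80 lies in 1141.82–1508.02, so I_lo=251, I_hi=350, C_lo=1141.82, C_hi=1508.02.
(350−251)/(1508.02−1141.82) × (1481.80−1141.82) + 251 = 99/366.20 × 339.98 + 251 ≈ 342.91 → 343.
Site J: 727.89 lies in 470.37–858.21, so I_lo=101, I_hi=150, C_lo=470.37, C_hi=858.21.
(150−101)/(858.21−470.37) × (727.89−470.37) + 101 = 49/387.84 × 257.52 + 101 ≈ 133.54 → 134.
Site E: row 1508.03–1666.22 (AQI 351–500). (500−351)·(1593.80−1508.03)/(1666.22−1508.03) + 351 = 149·85.77/158.19 + 351 ≈ 431.79 → 432.
Site H: row 319.09–470.36 (AQI 51–100). (100−51)·(412.74−319.09)/(470.36−319.09) + 51 = 49·93.65/151.27 + 51 ≈ 81.34 → 81.
Site D: row 319.09–470.36 (AQI 51–100). (100−51)·(321.35−319.09)/(470.36−319.09) + 51 = 49·2.26/151.27 + 51 ≈ 51.73 → 52.
AQIs: Site K=343, Site J=134, Site E=432, Site H=81, Site D=52. Site K (343) − Site D (52) = 291.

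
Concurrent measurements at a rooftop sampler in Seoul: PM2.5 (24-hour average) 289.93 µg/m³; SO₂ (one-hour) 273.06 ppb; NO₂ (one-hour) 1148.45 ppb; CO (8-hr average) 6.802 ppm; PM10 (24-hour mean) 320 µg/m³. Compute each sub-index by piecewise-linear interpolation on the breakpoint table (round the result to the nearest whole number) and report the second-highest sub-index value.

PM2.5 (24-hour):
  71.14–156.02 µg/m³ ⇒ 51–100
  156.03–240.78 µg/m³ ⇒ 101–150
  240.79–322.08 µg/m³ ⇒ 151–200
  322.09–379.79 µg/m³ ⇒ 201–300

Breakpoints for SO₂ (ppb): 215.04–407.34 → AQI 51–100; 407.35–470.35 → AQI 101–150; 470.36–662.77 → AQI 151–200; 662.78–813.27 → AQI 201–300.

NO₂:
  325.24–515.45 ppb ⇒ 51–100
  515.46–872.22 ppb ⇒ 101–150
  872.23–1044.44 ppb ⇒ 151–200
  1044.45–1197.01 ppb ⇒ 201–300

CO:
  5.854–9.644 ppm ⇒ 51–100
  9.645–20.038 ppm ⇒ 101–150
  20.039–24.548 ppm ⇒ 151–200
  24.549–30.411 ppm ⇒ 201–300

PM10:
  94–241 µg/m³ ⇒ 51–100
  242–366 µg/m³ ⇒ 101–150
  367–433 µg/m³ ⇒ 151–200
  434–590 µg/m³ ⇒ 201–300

181

PM2.5: 289.93 ∈ [240.79, 322.08] ↔ index [151, 200].
151 + (289.93−240.79)·(200−151)/(322.08−240.79) = 151 + 49.14·49/81.29 ≈ 180.62, so AQI = 181.
SO₂ 273.06: bracket 215.04–407.34 → index 51–100; slope 49/192.30, offset 58.02.
AQI = 51 + 49/192.30·58.02 ≈ 65.78 ⇒ 66.
NO₂: 1148.45 ∈ [1044.45, 1197.01] ↔ index [201, 300].
201 + (1148.45−1044.45)·(300−201)/(1197.01−1044.45) = 201 + 104.00·99/152.56 ≈ 268.49, so AQI = 268.
CO 6.802: bracket 5.854–9.644 → index 51–100; slope 49/3.790, offset 0.948.
AQI = 51 + 49/3.790·0.948 ≈ 63.26 ⇒ 63.
PM10: row 242–366 (AQI 101–150). (150−101)·(320−242)/(366−242) + 101 = 49·78/124 + 101 ≈ 131.82 → 132.
Sub-indices: PM2.5→181, SO₂→66, NO₂→268, CO→63, PM10→132. Ranked high→low: 268, 181, 132, 66, 63. Second-highest sub-index = 181.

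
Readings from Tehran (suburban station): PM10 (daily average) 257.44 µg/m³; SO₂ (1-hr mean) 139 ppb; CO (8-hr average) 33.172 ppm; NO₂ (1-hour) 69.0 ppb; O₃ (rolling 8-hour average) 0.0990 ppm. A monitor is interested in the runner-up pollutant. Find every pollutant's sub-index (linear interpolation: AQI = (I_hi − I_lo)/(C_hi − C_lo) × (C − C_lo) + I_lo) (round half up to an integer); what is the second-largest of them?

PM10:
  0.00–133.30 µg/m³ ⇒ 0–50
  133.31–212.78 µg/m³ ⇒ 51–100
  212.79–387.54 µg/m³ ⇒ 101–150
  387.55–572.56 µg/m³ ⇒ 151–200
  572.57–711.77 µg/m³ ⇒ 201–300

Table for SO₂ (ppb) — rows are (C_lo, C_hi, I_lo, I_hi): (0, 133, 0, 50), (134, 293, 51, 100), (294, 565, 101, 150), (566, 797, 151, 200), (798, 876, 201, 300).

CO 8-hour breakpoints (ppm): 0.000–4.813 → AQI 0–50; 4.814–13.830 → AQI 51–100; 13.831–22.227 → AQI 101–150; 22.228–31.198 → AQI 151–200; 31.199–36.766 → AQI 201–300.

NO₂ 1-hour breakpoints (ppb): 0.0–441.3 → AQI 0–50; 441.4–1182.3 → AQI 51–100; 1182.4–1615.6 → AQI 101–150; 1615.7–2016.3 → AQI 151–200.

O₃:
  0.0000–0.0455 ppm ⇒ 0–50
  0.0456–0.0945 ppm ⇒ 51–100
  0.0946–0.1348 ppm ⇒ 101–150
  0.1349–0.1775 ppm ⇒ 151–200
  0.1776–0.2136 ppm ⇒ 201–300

PM10: 257.44 lies in 212.79–387.54, so I_lo=101, I_hi=150, C_lo=212.79, C_hi=387.54.
(150−101)/(387.54−212.79) × (257.44−212.79) + 101 = 49/174.75 × 44.65 + 101 ≈ 113.52 → 114.
SO₂: 139 ∈ [134, 293] ↔ index [51, 100].
51 + (139−134)·(100−51)/(293−134) = 51 + 5·49/159 ≈ 52.54, so AQI = 53.
CO: 33.172 ∈ [31.199, 36.766] ↔ index [201, 300].
201 + (33.172−31.199)·(300−201)/(36.766−31.199) = 201 + 1.973·99/5.567 ≈ 236.09, so AQI = 236.
NO₂: row 0.0–441.3 (AQI 0–50). (50−0)·(69.0−0.0)/(441.3−0.0) + 0 = 50·69.0/441.3 + 0 ≈ 7.82 → 8.
O₃: 0.0990 ∈ [0.0946, 0.1348] ↔ index [101, 150].
101 + (0.0990−0.0946)·(150−101)/(0.1348−0.0946) = 101 + 0.0044·49/0.0402 ≈ 106.36, so AQI = 106.
Sub-indices: PM10→114, SO₂→53, CO→236, NO₂→8, O₃→106. Ranked high→low: 236, 114, 106, 53, 8. Second-highest sub-index = 114.

114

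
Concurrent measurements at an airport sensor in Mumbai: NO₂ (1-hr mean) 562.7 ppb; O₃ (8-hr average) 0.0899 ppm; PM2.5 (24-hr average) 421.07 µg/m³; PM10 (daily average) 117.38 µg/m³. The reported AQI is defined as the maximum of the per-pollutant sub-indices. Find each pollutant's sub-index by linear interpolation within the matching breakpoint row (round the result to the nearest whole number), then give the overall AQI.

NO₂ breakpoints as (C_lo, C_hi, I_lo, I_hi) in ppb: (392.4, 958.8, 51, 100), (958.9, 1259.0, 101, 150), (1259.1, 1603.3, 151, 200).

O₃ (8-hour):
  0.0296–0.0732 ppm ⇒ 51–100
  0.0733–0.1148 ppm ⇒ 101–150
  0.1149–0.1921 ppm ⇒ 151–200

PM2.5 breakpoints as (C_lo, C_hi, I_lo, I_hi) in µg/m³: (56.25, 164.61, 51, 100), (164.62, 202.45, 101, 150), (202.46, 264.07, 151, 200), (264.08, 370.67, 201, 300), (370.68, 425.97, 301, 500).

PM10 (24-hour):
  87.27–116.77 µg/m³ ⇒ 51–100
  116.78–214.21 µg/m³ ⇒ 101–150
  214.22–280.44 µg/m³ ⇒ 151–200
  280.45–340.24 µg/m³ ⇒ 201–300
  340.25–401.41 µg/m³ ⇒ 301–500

NO₂: 562.7 lies in 392.4–958.8, so I_lo=51, I_hi=100, C_lo=392.4, C_hi=958.8.
(100−51)/(958.8−392.4) × (562.7−392.4) + 51 = 49/566.4 × 170.3 + 51 ≈ 65.73 → 66.
O₃: 0.0899 lies in 0.0733–0.1148, so I_lo=101, I_hi=150, C_lo=0.0733, C_hi=0.1148.
(150−101)/(0.1148−0.0733) × (0.0899−0.0733) + 101 = 49/0.0415 × 0.0166 + 101 ≈ 120.60 → 121.
PM2.5: 421.07 lies in 370.68–425.97, so I_lo=301, I_hi=500, C_lo=370.68, C_hi=425.97.
(500−301)/(425.97−370.68) × (421.07−370.68) + 301 = 199/55.29 × 50.39 + 301 ≈ 482.36 → 482.
PM10: row 116.78–214.21 (AQI 101–150). (150−101)·(117.38−116.78)/(214.21−116.78) + 101 = 49·0.60/97.43 + 101 ≈ 101.30 → 101.
Sub-indices: NO₂→66, O₃→121, PM2.5→482, PM10→101. Overall AQI = max = 482; dominant pollutant is PM2.5.
AQI 482: Hazardous.

482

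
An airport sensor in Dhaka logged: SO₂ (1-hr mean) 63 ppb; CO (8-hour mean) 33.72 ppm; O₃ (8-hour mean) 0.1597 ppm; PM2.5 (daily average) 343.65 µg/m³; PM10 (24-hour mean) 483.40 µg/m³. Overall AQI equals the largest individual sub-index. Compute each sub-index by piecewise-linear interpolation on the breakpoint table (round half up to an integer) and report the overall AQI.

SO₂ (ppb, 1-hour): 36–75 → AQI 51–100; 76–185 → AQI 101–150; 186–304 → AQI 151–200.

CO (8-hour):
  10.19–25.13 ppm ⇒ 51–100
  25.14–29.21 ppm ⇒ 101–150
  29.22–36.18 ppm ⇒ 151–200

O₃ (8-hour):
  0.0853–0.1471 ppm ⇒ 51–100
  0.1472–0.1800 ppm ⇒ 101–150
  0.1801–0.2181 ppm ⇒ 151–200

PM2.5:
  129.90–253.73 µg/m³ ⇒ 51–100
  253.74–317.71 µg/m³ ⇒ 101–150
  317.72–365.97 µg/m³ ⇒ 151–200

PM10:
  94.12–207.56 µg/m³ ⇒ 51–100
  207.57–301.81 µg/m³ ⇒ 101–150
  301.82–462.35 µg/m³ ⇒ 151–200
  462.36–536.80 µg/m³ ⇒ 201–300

SO₂: 63 lies in 36–75, so I_lo=51, I_hi=100, C_lo=36, C_hi=75.
(100−51)/(75−36) × (63−36) + 51 = 49/39 × 27 + 51 ≈ 84.92 → 85.
CO: 33.72 lies in 29.22–36.18, so I_lo=151, I_hi=200, C_lo=29.22, C_hi=36.18.
(200−151)/(36.18−29.22) × (33.72−29.22) + 151 = 49/6.96 × 4.50 + 151 ≈ 182.68 → 183.
O₃: row 0.1472–0.1800 (AQI 101–150). (150−101)·(0.1597−0.1472)/(0.1800−0.1472) + 101 = 49·0.0125/0.0328 + 101 ≈ 119.67 → 120.
PM2.5: 343.65 ∈ [317.72, 365.97] ↔ index [151, 200].
151 + (343.65−317.72)·(200−151)/(365.97−317.72) = 151 + 25.93·49/48.25 ≈ 177.33, so AQI = 177.
PM10: 483.40 lies in 462.36–536.80, so I_lo=201, I_hi=300, C_lo=462.36, C_hi=536.80.
(300−201)/(536.80−462.36) × (483.40−462.36) + 201 = 99/74.44 × 21.04 + 201 ≈ 228.98 → 229.
Sub-indices: SO₂→85, CO→183, O₃→120, PM2.5→177, PM10→229. Overall AQI = max = 229; dominant pollutant is PM10.

229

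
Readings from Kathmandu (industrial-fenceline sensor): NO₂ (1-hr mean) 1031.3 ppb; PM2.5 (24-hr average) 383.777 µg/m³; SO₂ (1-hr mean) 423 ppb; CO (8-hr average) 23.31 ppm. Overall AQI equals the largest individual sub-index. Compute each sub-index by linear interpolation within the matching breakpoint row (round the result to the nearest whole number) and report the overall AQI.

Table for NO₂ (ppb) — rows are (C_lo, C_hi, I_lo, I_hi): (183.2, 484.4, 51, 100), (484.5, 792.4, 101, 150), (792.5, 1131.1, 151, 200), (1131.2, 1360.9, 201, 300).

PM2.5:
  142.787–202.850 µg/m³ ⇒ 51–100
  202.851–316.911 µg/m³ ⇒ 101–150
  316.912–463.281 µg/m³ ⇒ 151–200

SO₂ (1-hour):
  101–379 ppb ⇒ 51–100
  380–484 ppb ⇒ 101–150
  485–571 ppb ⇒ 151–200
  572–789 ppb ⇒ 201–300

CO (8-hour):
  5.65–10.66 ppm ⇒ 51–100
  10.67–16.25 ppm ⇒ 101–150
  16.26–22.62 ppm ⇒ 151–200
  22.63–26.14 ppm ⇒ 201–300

220

NO₂: row 792.5–1131.1 (AQI 151–200). (200−151)·(1031.3−792.5)/(1131.1−792.5) + 151 = 49·238.8/338.6 + 151 ≈ 185.56 → 186.
PM2.5: 383.777 ∈ [316.912, 463.281] ↔ index [151, 200].
151 + (383.777−316.912)·(200−151)/(463.281−316.912) = 151 + 66.865·49/146.369 ≈ 173.38, so AQI = 173.
SO₂: row 380–484 (AQI 101–150). (150−101)·(423−380)/(484−380) + 101 = 49·43/104 + 101 ≈ 121.26 → 121.
CO: row 22.63–26.14 (AQI 201–300). (300−201)·(23.31−22.63)/(26.14−22.63) + 201 = 99·0.68/3.51 + 201 ≈ 220.18 → 220.
Sub-indices: NO₂→186, PM2.5→173, SO₂→121, CO→220. Overall AQI = max = 220; dominant pollutant is CO.
AQI 220: Very Unhealthy.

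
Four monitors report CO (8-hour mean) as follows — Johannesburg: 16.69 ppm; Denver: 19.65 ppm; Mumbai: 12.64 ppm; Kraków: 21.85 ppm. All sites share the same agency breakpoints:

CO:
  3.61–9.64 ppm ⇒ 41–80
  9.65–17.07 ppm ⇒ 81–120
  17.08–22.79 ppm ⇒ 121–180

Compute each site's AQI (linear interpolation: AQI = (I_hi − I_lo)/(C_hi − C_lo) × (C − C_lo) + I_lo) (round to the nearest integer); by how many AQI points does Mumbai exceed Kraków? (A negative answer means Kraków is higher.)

Johannesburg: 16.69 lies in 9.65–17.07, so I_lo=81, I_hi=120, C_lo=9.65, C_hi=17.07.
(120−81)/(17.07−9.65) × (16.69−9.65) + 81 = 39/7.42 × 7.04 + 81 ≈ 118.00 → 118.
Denver 19.65: bracket 17.08–22.79 → index 121–180; slope 59/5.71, offset 2.57.
AQI = 121 + 59/5.71·2.57 ≈ 147.56 ⇒ 148.
Mumbai 12.64: bracket 9.65–17.07 → index 81–120; slope 39/7.42, offset 2.99.
AQI = 81 + 39/7.42·2.99 ≈ 96.72 ⇒ 97.
Kraków: 21.85 ∈ [17.08, 22.79] ↔ index [121, 180].
121 + (21.85−17.08)·(180−121)/(22.79−17.08) = 121 + 4.77·59/5.71 ≈ 170.29, so AQI = 170.
AQIs: Johannesburg=118, Denver=148, Mumbai=97, Kraków=170. Mumbai (97) − Kraków (170) = -73.

-73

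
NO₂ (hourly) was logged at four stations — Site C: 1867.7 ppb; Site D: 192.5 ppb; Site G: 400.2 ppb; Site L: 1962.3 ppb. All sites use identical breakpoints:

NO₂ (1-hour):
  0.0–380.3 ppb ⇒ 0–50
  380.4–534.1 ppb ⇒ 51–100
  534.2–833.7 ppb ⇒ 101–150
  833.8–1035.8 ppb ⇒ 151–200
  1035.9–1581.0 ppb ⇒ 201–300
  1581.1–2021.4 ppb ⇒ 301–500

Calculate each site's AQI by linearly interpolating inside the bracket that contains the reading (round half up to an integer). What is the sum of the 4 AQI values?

986

Site C: 1867.7 lies in 1581.1–2021.4, so I_lo=301, I_hi=500, C_lo=1581.1, C_hi=2021.4.
(500−301)/(2021.4−1581.1) × (1867.7−1581.1) + 301 = 199/440.3 × 286.6 + 301 ≈ 430.53 → 431.
Site D: row 0.0–380.3 (AQI 0–50). (50−0)·(192.5−0.0)/(380.3−0.0) + 0 = 50·192.5/380.3 + 0 ≈ 25.31 → 25.
Site G: 400.2 ∈ [380.4, 534.1] ↔ index [51, 100].
51 + (400.2−380.4)·(100−51)/(534.1−380.4) = 51 + 19.8·49/153.7 ≈ 57.31, so AQI = 57.
Site L 1962.3: bracket 1581.1–2021.4 → index 301–500; slope 199/440.3, offset 381.2.
AQI = 301 + 199/440.3·381.2 ≈ 473.29 ⇒ 473.
AQIs: Site C=431, Site D=25, Site G=57, Site L=473. Sum = 431 + 25 + 57 + 473 = 986.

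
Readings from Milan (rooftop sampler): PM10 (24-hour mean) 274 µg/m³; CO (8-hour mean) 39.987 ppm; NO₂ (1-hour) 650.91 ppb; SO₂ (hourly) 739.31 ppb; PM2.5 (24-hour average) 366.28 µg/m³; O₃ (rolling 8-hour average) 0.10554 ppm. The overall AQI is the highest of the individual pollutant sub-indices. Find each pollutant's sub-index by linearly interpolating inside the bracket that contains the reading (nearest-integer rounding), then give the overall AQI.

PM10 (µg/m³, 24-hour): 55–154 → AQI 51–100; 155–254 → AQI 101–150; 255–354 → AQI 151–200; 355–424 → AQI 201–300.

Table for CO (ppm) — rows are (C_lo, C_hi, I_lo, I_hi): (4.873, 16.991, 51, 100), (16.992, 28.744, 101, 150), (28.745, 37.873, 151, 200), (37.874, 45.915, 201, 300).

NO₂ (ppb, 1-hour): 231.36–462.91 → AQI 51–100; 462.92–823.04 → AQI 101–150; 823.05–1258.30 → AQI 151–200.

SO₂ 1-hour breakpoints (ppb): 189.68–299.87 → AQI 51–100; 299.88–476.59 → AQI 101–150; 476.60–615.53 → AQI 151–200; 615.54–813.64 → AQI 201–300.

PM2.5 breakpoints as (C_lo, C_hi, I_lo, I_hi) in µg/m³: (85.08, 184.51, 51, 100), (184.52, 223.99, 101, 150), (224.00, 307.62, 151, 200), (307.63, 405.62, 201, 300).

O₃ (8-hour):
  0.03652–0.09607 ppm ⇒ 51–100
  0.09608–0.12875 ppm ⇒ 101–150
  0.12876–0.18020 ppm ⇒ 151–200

263

PM10: 274 lies in 255–354, so I_lo=151, I_hi=200, C_lo=255, C_hi=354.
(200−151)/(354−255) × (274−255) + 151 = 49/99 × 19 + 151 ≈ 160.40 → 160.
CO: 39.987 lies in 37.874–45.915, so I_lo=201, I_hi=300, C_lo=37.874, C_hi=45.915.
(300−201)/(45.915−37.874) × (39.987−37.874) + 201 = 99/8.041 × 2.113 + 201 ≈ 227.02 → 227.
NO₂: 650.91 lies in 462.92–823.04, so I_lo=101, I_hi=150, C_lo=462.92, C_hi=823.04.
(150−101)/(823.04−462.92) × (650.91−462.92) + 101 = 49/360.12 × 187.99 + 101 ≈ 126.58 → 127.
SO₂: 739.31 ∈ [615.54, 813.64] ↔ index [201, 300].
201 + (739.31−615.54)·(300−201)/(813.64−615.54) = 201 + 123.77·99/198.10 ≈ 262.85, so AQI = 263.
PM2.5 366.28: bracket 307.63–405.62 → index 201–300; slope 99/97.99, offset 58.65.
AQI = 201 + 99/97.99·58.65 ≈ 260.25 ⇒ 260.
O₃: row 0.09608–0.12875 (AQI 101–150). (150−101)·(0.10554−0.09608)/(0.12875−0.09608) + 101 = 49·0.00946/0.03267 + 101 ≈ 115.19 → 115.
Sub-indices: PM10→160, CO→227, NO₂→127, SO₂→263, PM2.5→260, O₃→115. Overall AQI = max = 263; dominant pollutant is SO₂.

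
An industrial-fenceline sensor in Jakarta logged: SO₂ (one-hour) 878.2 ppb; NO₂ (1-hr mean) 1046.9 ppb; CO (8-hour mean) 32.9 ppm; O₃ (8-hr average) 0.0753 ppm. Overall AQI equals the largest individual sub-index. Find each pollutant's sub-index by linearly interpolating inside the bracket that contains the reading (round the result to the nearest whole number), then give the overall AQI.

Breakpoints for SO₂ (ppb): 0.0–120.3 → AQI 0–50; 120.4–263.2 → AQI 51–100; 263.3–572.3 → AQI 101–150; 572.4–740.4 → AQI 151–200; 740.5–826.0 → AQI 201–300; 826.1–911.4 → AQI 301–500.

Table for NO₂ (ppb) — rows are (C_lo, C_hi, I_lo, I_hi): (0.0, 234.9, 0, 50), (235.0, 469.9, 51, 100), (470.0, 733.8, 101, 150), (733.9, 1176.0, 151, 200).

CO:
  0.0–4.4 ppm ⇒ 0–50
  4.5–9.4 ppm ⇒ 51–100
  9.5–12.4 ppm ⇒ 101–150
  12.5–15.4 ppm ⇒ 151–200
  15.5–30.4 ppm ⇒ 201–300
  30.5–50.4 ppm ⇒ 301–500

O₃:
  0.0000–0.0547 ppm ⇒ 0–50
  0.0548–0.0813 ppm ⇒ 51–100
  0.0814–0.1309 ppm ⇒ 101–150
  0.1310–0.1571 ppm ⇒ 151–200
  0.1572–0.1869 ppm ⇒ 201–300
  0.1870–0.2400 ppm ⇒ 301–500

423

SO₂: row 826.1–911.4 (AQI 301–500). (500−301)·(878.2−826.1)/(911.4−826.1) + 301 = 199·52.1/85.3 + 301 ≈ 422.55 → 423.
NO₂ 1046.9: bracket 733.9–1176.0 → index 151–200; slope 49/442.1, offset 313.0.
AQI = 151 + 49/442.1·313.0 ≈ 185.69 ⇒ 186.
CO: 32.9 lies in 30.5–50.4, so I_lo=301, I_hi=500, C_lo=30.5, C_hi=50.4.
(500−301)/(50.4−30.5) × (32.9−30.5) + 301 = 199/19.9 × 2.4 + 301 ≈ 325.00 → 325.
O₃: row 0.0548–0.0813 (AQI 51–100). (100−51)·(0.0753−0.0548)/(0.0813−0.0548) + 51 = 49·0.0205/0.0265 + 51 ≈ 88.91 → 89.
Sub-indices: SO₂→423, NO₂→186, CO→325, O₃→89. Overall AQI = max = 423; dominant pollutant is SO₂.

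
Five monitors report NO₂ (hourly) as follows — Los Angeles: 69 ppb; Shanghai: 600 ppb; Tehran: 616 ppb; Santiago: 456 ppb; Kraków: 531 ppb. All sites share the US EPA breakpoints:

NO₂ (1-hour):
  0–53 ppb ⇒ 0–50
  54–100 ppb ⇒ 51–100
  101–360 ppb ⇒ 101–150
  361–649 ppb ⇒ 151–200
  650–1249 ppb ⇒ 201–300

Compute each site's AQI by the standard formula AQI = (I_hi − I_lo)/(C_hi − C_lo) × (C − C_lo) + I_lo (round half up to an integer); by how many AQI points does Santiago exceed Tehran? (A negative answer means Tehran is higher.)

-27

Los Angeles: row 54–100 (AQI 51–100). (100−51)·(69−54)/(100−54) + 51 = 49·15/46 + 51 ≈ 66.98 → 67.
Shanghai: 600 lies in 361–649, so I_lo=151, I_hi=200, C_lo=361, C_hi=649.
(200−151)/(649−361) × (600−361) + 151 = 49/288 × 239 + 151 ≈ 191.66 → 192.
Tehran: row 361–649 (AQI 151–200). (200−151)·(616−361)/(649−361) + 151 = 49·255/288 + 151 ≈ 194.39 → 194.
Santiago: 456 ∈ [361, 649] ↔ index [151, 200].
151 + (456−361)·(200−151)/(649−361) = 151 + 95·49/288 ≈ 167.16, so AQI = 167.
Kraków: 531 ∈ [361, 649] ↔ index [151, 200].
151 + (531−361)·(200−151)/(649−361) = 151 + 170·49/288 ≈ 179.92, so AQI = 180.
AQIs: Los Angeles=67, Shanghai=192, Tehran=194, Santiago=167, Kraków=180. Santiago (167) − Tehran (194) = -27.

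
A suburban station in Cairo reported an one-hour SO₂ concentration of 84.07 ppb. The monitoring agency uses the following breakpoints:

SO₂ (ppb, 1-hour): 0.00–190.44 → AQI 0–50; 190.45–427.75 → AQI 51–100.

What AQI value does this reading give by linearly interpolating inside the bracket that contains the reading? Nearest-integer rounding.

22

SO₂ 84.07: bracket 0.00–190.44 → index 0–50; slope 50/190.44, offset 84.07.
AQI = 0 + 50/190.44·84.07 ≈ 22.07 ⇒ 22.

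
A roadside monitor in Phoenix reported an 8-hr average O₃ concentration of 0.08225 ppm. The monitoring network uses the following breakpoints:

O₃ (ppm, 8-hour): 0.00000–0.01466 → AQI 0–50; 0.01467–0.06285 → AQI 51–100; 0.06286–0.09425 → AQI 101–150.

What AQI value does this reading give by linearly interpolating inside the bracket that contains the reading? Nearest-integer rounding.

O₃: row 0.06286–0.09425 (AQI 101–150). (150−101)·(0.08225−0.06286)/(0.09425−0.06286) + 101 = 49·0.01939/0.03139 + 101 ≈ 131.27 → 131.
AQI 131 falls in the Unhealthy for Sensitive Groups category.

131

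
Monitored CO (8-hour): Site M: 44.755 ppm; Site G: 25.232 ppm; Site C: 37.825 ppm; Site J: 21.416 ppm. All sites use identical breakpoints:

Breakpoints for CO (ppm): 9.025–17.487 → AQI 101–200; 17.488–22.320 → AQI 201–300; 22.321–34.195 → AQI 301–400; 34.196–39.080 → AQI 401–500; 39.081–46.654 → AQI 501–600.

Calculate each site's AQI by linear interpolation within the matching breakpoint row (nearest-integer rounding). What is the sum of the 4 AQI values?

1656

Site M: row 39.081–46.654 (AQI 501–600). (600−501)·(44.755−39.081)/(46.654−39.081) + 501 = 99·5.674/7.573 + 501 ≈ 575.17 → 575.
Site G: 25.232 ∈ [22.321, 34.195] ↔ index [301, 400].
301 + (25.232−22.321)·(400−301)/(34.195−22.321) = 301 + 2.911·99/11.874 ≈ 325.27, so AQI = 325.
Site C: 37.825 lies in 34.196–39.080, so I_lo=401, I_hi=500, C_lo=34.196, C_hi=39.080.
(500−401)/(39.080−34.196) × (37.825−34.196) + 401 = 99/4.884 × 3.629 + 401 ≈ 474.56 → 475.
Site J: 21.416 lies in 17.488–22.320, so I_lo=201, I_hi=300, C_lo=17.488, C_hi=22.320.
(300−201)/(22.320−17.488) × (21.416−17.488) + 201 = 99/4.832 × 3.928 + 201 ≈ 281.48 → 281.
AQIs: Site M=575, Site G=325, Site C=475, Site J=281. Sum = 575 + 325 + 475 + 281 = 1656.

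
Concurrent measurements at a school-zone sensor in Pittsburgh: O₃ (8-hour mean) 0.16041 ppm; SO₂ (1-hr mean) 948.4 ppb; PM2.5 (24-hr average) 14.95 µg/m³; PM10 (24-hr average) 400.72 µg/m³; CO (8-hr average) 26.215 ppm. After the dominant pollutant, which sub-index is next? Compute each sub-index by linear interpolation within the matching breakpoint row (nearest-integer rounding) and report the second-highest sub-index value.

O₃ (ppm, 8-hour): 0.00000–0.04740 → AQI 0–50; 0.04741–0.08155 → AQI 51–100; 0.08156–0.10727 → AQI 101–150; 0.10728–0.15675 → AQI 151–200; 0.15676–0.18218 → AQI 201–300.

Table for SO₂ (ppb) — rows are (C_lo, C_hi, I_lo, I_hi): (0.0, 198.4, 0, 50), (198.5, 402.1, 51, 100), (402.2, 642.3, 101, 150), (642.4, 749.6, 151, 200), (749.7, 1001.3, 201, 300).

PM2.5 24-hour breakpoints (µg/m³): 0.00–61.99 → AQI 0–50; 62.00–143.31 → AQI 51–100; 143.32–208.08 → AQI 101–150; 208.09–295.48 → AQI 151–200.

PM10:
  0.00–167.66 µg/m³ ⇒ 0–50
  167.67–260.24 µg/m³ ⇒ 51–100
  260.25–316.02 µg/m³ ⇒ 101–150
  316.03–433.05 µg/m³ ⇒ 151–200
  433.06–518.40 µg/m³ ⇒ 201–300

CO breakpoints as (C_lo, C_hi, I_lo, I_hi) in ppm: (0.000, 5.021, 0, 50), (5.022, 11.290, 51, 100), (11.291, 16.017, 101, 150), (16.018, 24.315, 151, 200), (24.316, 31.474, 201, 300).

227

O₃: 0.16041 lies in 0.15676–0.18218, so I_lo=201, I_hi=300, C_lo=0.15676, C_hi=0.18218.
(300−201)/(0.18218−0.15676) × (0.16041−0.15676) + 201 = 99/0.02542 × 0.00365 + 201 ≈ 215.22 → 215.
SO₂: 948.4 ∈ [749.7, 1001.3] ↔ index [201, 300].
201 + (948.4−749.7)·(300−201)/(1001.3−749.7) = 201 + 198.7·99/251.6 ≈ 279.18, so AQI = 279.
PM2.5: row 0.00–61.99 (AQI 0–50). (50−0)·(14.95−0.00)/(61.99−0.00) + 0 = 50·14.95/61.99 + 0 ≈ 12.06 → 12.
PM10 400.72: bracket 316.03–433.05 → index 151–200; slope 49/117.02, offset 84.69.
AQI = 151 + 49/117.02·84.69 ≈ 186.46 ⇒ 186.
CO 26.215: bracket 24.316–31.474 → index 201–300; slope 99/7.158, offset 1.899.
AQI = 201 + 99/7.158·1.899 ≈ 227.26 ⇒ 227.
Sub-indices: O₃→215, SO₂→279, PM2.5→12, PM10→186, CO→227. Ranked high→low: 279, 227, 215, 186, 12. Second-highest sub-index = 227.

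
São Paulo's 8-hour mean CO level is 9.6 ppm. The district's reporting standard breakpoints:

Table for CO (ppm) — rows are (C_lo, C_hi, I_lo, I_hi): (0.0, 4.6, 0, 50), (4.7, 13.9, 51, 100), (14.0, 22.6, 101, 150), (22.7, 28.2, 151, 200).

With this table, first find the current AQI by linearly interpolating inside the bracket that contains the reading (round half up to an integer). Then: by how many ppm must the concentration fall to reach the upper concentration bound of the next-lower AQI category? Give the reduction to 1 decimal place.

5.0

CO: row 4.7–13.9 (AQI 51–100). (100−51)·(9.6−4.7)/(13.9−4.7) + 51 = 49·4.9/9.2 + 51 ≈ 77.10 → 77.
Current AQI 77 is in the Moderate range (51–100). The next-lower category tops out at AQI 50, whose upper concentration bound is 4.6 ppm.
Reduction needed = 9.6 − 4.6 = 5.0 ppm.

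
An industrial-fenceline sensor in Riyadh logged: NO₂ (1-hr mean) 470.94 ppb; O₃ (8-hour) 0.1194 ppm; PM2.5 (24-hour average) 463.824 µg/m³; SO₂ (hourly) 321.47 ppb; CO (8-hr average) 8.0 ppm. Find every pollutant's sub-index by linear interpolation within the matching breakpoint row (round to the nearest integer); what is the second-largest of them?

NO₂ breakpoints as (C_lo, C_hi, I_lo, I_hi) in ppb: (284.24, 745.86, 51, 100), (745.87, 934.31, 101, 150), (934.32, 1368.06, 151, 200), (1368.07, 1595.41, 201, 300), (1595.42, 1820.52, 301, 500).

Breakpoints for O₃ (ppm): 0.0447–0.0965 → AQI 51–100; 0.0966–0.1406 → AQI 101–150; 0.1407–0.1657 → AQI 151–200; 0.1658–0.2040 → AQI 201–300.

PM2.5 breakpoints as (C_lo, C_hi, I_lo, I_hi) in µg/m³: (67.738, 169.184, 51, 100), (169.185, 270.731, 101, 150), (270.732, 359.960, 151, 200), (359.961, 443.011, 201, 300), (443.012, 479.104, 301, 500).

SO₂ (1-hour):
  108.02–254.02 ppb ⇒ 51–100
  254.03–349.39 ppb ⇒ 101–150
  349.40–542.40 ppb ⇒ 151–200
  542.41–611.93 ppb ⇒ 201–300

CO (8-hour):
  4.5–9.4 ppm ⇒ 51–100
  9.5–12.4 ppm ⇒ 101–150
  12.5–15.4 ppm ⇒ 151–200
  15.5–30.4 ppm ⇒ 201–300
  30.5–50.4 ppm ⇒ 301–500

NO₂: 470.94 lies in 284.24–745.86, so I_lo=51, I_hi=100, C_lo=284.24, C_hi=745.86.
(100−51)/(745.86−284.24) × (470.94−284.24) + 51 = 49/461.62 × 186.70 + 51 ≈ 70.82 → 71.
O₃: row 0.0966–0.1406 (AQI 101–150). (150−101)·(0.1194−0.0966)/(0.1406−0.0966) + 101 = 49·0.0228/0.0440 + 101 ≈ 126.39 → 126.
PM2.5: 463.824 lies in 443.012–479.104, so I_lo=301, I_hi=500, C_lo=443.012, C_hi=479.104.
(500−301)/(479.104−443.012) × (463.824−443.012) + 301 = 199/36.092 × 20.812 + 301 ≈ 415.75 → 416.
SO₂: 321.47 lies in 254.03–349.39, so I_lo=101, I_hi=150, C_lo=254.03, C_hi=349.39.
(150−101)/(349.39−254.03) × (321.47−254.03) + 101 = 49/95.36 × 67.44 + 101 ≈ 135.65 → 136.
CO 8.0: bracket 4.5–9.4 → index 51–100; slope 49/4.9, offset 3.5.
AQI = 51 + 49/4.9·3.5 ≈ 86.00 ⇒ 86.
Sub-indices: NO₂→71, O₃→126, PM2.5→416, SO₂→136, CO→86. Ranked high→low: 416, 136, 126, 86, 71. Second-highest sub-index = 136.

136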